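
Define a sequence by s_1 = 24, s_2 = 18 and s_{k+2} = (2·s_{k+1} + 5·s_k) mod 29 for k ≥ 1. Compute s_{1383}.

s_1 = 24, s_2 = 18, s_3 = 11, s_4 = 25, s_5 = 18, s_6 = 16, s_7 = 6, s_8 = 5, s_9 = 11, s_{10} = 18, s_{11} = 4, s_{12} = 11, s_{13} = 13, s_{14} = 23, s_{15} = 24, s_{16} = 18.
Since (s_{15}, s_{16}) = (s_1, s_2) = (24, 18) (two consecutive terms determine the rest), the sequence is periodic with period 14.
(1383 - 1) mod 14 = 10, so s_{1383} = s_{11} = 4.

4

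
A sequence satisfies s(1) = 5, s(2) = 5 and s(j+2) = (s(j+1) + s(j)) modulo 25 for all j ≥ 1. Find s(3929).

20

Computing terms: s(1) = 5; s(2) = 5; s(3) = 10; s(4) = 15; s(5) = 0; s(6) = 15; s(7) = 15; s(8) = 5; s(9) = 20; s(10) = 0; s(11) = 20; s(12) = 20; s(13) = 15; s(14) = 10; s(15) = 0; s(16) = 10; s(17) = 10; s(18) = 20; s(19) = 5; s(20) = 0; s(21) = 5; s(22) = 5.
Since (s(21), s(22)) = (s(1), s(2)) = (5, 5) (two consecutive terms determine the rest), the sequence is periodic with period 20.
(3929 - 1) mod 20 = 8, so s(3929) = s(9) = 20.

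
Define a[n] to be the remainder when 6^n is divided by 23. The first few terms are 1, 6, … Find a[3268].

Computing terms: a[0] = 1,  a[1] = 6,  a[2] = 13,  a[3] = 9,  a[4] = 8,  a[5] = 2,  a[6] = 12,  a[7] = 3,  a[8] = 18,  a[9] = 16,  a[10] = 4,  a[11] = 1.
Since a[11] = a[0] = 1, the sequence is periodic with period 11.
So a[3268] = a[0 + ((3268-0) mod 11)] = a[1] = 6.

6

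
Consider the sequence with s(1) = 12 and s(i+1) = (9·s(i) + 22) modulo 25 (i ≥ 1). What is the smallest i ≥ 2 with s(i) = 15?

8

s(1) = 12; s(2) = 5; s(3) = 17; s(4) = 0; s(5) = 22; s(6) = 20; s(7) = 2; s(8) = 15; s(9) = 7; s(10) = 10; s(11) = 12.
The sequence repeats with period 10.
The value 15 first appears (with i ≥ 2) at s(8).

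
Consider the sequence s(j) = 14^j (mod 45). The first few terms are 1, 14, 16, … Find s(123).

44

Listing terms: s(0) = 1; s(1) = 14; s(2) = 16; s(3) = 44; s(4) = 31; s(5) = 29; s(6) = 1.
The sequence repeats with period 6.
(123 - 0) mod 6 = 3, so s(123) = s(3) = 44.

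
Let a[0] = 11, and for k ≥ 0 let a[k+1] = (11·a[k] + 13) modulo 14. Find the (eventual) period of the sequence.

6

a[0] = 11,  a[1] = 8,  a[2] = 3,  a[3] = 4,  a[4] = 1,  a[5] = 10,  a[6] = 11.
Since a[6] = a[0] = 11, the sequence is periodic with period 6.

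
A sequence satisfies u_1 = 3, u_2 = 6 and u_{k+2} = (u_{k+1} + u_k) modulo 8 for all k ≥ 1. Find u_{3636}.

3

Listing terms: u_1 = 3,  u_2 = 6,  u_3 = 1,  u_4 = 7,  u_5 = 0,  u_6 = 7,  u_7 = 7,  u_8 = 6,  u_9 = 5,  u_{10} = 3,  u_{11} = 0,  u_{12} = 3,  u_{13} = 3,  u_{14} = 6.
The sequence repeats with period 12.
(3636 - 1) mod 12 = 11, so u_{3636} = u_{12} = 3.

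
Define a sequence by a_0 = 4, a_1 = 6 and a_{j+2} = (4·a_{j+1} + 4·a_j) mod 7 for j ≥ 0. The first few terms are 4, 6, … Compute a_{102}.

We have a_0 = 4, a_1 = 6, a_2 = 5, a_3 = 2, a_4 = 0, a_5 = 1, a_6 = 4, a_7 = 6.
The sequence repeats with period 6.
So a_{102} = a_{0 + ((102-0) mod 6)} = a_0 = 4.

4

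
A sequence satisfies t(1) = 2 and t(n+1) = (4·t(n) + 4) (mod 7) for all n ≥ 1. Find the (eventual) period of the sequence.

3

t(1) = 2, t(2) = 5, t(3) = 3, t(4) = 2.
Since t(4) = t(1) = 2, the sequence is periodic with period 3.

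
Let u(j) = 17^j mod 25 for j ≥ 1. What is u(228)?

16

Computing terms: u(1) = 17,  u(2) = 14,  u(3) = 13,  u(4) = 21,  u(5) = 7,  u(6) = 19,  u(7) = 23,  u(8) = 16,  u(9) = 22,  u(10) = 24,  u(11) = 8,  u(12) = 11,  u(13) = 12,  u(14) = 4,  u(15) = 18,  u(16) = 6,  u(17) = 2,  u(18) = 9,  u(19) = 3,  u(20) = 1,  u(21) = 17.
The sequence repeats with period 20.
So u(228) = u(1 + ((228-1) mod 20)) = u(8) = 16.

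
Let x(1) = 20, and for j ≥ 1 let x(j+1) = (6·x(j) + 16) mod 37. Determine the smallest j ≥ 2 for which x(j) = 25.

2

Computing terms: x(1) = 20, x(2) = 25, x(3) = 18, x(4) = 13, x(5) = 20.
The sequence repeats with period 4.
The value 25 first appears (with j ≥ 2) at x(2).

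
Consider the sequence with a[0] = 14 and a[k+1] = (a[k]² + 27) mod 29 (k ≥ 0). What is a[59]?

a[0] = 14; a[1] = 20; a[2] = 21; a[3] = 4; a[4] = 14.
The sequence repeats with period 4.
So a[59] = a[0 + ((59-0) mod 4)] = a[3] = 4.

4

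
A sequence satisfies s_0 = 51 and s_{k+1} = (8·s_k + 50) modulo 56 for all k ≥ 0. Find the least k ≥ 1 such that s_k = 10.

s_0 = 51, s_1 = 10, s_2 = 18, s_3 = 26, s_4 = 34, s_5 = 42, s_6 = 50, s_7 = 2, s_8 = 10.
Since s_8 = s_1 = 10, the sequence is eventually periodic: after a pre-period of length 1 it cycles with period 7.
The value 10 first appears (with k ≥ 1) at s_1.

1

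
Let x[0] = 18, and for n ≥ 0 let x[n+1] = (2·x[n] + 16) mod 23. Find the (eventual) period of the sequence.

11

x[0] = 18; x[1] = 6; x[2] = 5; x[3] = 3; x[4] = 22; x[5] = 14; x[6] = 21; x[7] = 12; x[8] = 17; x[9] = 4; x[10] = 1; x[11] = 18.
Since x[11] = x[0] = 18, the sequence is periodic with period 11.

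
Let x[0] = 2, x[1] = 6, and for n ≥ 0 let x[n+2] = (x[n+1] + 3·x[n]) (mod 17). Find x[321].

x[0] = 2,  x[1] = 6,  x[2] = 12,  x[3] = 13,  x[4] = 15,  x[5] = 3,  x[6] = 14,  x[7] = 6,  x[8] = 14,  x[9] = 15,  x[10] = 6,  x[11] = 0,  x[12] = 1,  x[13] = 1,  x[14] = 4,  x[15] = 7,  x[16] = 2,  x[17] = 6.
Since (x[16], x[17]) = (x[0], x[1]) = (2, 6) (two consecutive terms determine the rest), the sequence is periodic with period 16.
So x[321] = x[0 + ((321-0) mod 16)] = x[1] = 6.

6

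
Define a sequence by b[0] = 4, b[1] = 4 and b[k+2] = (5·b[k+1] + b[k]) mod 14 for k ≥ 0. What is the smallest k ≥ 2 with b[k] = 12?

3

Listing terms: b[0] = 4; b[1] = 4; b[2] = 10; b[3] = 12; b[4] = 0; b[5] = 12; b[6] = 4; b[7] = 4.
Since (b[6], b[7]) = (b[0], b[1]) = (4, 4) (two consecutive terms determine the rest), the sequence is periodic with period 6.
The value 12 first appears (with k ≥ 2) at b[3].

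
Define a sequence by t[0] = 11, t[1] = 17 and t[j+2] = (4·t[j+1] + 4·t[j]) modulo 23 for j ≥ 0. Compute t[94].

Listing terms: t[0] = 11,  t[1] = 17,  t[2] = 20,  t[3] = 10,  t[4] = 5,  t[5] = 14,  t[6] = 7,  t[7] = 15,  t[8] = 19,  t[9] = 21,  t[10] = 22,  t[11] = 11,  t[12] = 17.
Since (t[11], t[12]) = (t[0], t[1]) = (11, 17) (two consecutive terms determine the rest), the sequence is periodic with period 11.
(94 - 0) mod 11 = 6, so t[94] = t[6] = 7.

7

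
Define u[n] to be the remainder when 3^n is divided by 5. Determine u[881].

Computing terms: u[1] = 3,  u[2] = 4,  u[3] = 2,  u[4] = 1,  u[5] = 3.
Since u[5] = u[1] = 3, the sequence is periodic with period 4.
(881 - 1) mod 4 = 0, so u[881] = u[1] = 3.

3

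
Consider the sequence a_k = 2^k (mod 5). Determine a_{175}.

3

Computing terms: a_1 = 2,  a_2 = 4,  a_3 = 3,  a_4 = 1,  a_5 = 2.
The sequence repeats with period 4.
So a_{175} = a_{1 + ((175-1) mod 4)} = a_3 = 3.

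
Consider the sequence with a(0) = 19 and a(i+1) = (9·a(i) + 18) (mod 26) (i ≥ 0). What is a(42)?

Computing terms: a(0) = 19, a(1) = 7, a(2) = 3, a(3) = 19.
The sequence repeats with period 3.
So a(42) = a(0 + ((42-0) mod 3)) = a(0) = 19.

19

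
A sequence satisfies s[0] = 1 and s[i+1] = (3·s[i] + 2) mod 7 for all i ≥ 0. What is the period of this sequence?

s[0] = 1; s[1] = 5; s[2] = 3; s[3] = 4; s[4] = 0; s[5] = 2; s[6] = 1.
Since s[6] = s[0] = 1, the sequence is periodic with period 6.

6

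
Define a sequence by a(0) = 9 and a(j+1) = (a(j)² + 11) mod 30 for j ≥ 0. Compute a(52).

27

Computing terms: a(0) = 9,  a(1) = 2,  a(2) = 15,  a(3) = 26,  a(4) = 27,  a(5) = 20,  a(6) = 21,  a(7) = 2.
Since a(7) = a(1) = 2, the sequence is eventually periodic: after a pre-period of length 1 it cycles with period 6.
For j ≥ 1, a(j) depends only on (j - 1) mod 6. (52 - 1) mod 6 = 3, so a(52) = a(4) = 27.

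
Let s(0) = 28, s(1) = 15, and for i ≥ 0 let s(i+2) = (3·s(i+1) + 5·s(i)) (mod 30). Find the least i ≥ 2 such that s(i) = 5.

2

Listing terms: s(0) = 28,  s(1) = 15,  s(2) = 5,  s(3) = 0,  s(4) = 25,  s(5) = 15,  s(6) = 20,  s(7) = 15,  s(8) = 25,  s(9) = 0,  s(10) = 5,  s(11) = 15,  s(12) = 10,  s(13) = 15,  s(14) = 5.
Since (s(13), s(14)) = (s(1), s(2)) = (15, 5) (two consecutive terms determine the rest), the sequence is eventually periodic: after a pre-period of length 1 it cycles with period 12.
The value 5 first appears (with i ≥ 2) at s(2).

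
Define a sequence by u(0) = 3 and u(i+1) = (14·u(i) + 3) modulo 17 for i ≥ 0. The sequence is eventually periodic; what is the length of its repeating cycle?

Computing terms: u(0) = 3,  u(1) = 11,  u(2) = 4,  u(3) = 8,  u(4) = 13,  u(5) = 15,  u(6) = 9,  u(7) = 10,  u(8) = 7,  u(9) = 16,  u(10) = 6,  u(11) = 2,  u(12) = 14,  u(13) = 12,  u(14) = 1,  u(15) = 0,  u(16) = 3.
The sequence repeats with period 16.

16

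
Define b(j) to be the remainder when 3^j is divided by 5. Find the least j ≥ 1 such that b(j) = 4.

Computing terms: b(0) = 1, b(1) = 3, b(2) = 4, b(3) = 2, b(4) = 1.
The sequence repeats with period 4.
The value 4 first appears (with j ≥ 1) at b(2).

2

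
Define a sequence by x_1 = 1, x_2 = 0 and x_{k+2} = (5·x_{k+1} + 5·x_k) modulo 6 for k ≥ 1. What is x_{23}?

0

Listing terms: x_1 = 1; x_2 = 0; x_3 = 5; x_4 = 1; x_5 = 0.
The sequence repeats with period 3.
(23 - 1) mod 3 = 1, so x_{23} = x_2 = 0.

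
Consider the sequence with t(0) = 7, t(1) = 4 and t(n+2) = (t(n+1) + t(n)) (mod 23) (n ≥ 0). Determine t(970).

Computing terms: t(0) = 7,  t(1) = 4,  t(2) = 11,  t(3) = 15,  t(4) = 3,  t(5) = 18,  t(6) = 21,  t(7) = 16,  t(8) = 14,  t(9) = 7,  t(10) = 21,  t(11) = 5,  t(12) = 3,  t(13) = 8,  t(14) = 11,  t(15) = 19,  t(16) = 7,  t(17) = 3,  t(18) = 10,  t(19) = 13,  t(20) = 0,  t(21) = 13,  t(22) = 13,  t(23) = 3,  t(24) = 16,  t(25) = 19,  t(26) = 12,  t(27) = 8,  t(28) = 20,  t(29) = 5,  t(30) = 2,  t(31) = 7,  t(32) = 9,  t(33) = 16,  t(34) = 2,  t(35) = 18,  t(36) = 20,  t(37) = 15,  t(38) = 12,  t(39) = 4,  t(40) = 16,  t(41) = 20,  t(42) = 13,  t(43) = 10,  t(44) = 0,  t(45) = 10,  t(46) = 10,  t(47) = 20,  t(48) = 7,  t(49) = 4.
The sequence repeats with period 48.
(970 - 0) mod 48 = 10, so t(970) = t(10) = 21.

21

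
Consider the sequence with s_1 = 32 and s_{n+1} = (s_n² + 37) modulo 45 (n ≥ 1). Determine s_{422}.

Computing terms: s_1 = 32,  s_2 = 26,  s_3 = 38,  s_4 = 41,  s_5 = 8,  s_6 = 11,  s_7 = 23,  s_8 = 26.
Since s_8 = s_2 = 26, the sequence is eventually periodic: after a pre-period of length 1 it cycles with period 6.
For n ≥ 2, s_n depends only on (n - 2) mod 6. (422 - 2) mod 6 = 0, so s_{422} = s_2 = 26.

26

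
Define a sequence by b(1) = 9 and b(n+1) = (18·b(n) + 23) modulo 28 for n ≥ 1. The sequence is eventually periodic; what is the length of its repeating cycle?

3

b(1) = 9, b(2) = 17, b(3) = 21, b(4) = 9.
The sequence repeats with period 3.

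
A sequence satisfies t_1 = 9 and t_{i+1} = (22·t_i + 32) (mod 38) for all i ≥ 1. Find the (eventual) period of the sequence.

Listing terms: t_1 = 9,  t_2 = 2,  t_3 = 0,  t_4 = 32,  t_5 = 14,  t_6 = 36,  t_7 = 26,  t_8 = 34,  t_9 = 20,  t_{10} = 16,  t_{11} = 4,  t_{12} = 6,  t_{13} = 12,  t_{14} = 30,  t_{15} = 8,  t_{16} = 18,  t_{17} = 10,  t_{18} = 24,  t_{19} = 28,  t_{20} = 2.
Since t_{20} = t_2 = 2, the sequence is eventually periodic: after a pre-period of length 1 it cycles with period 18.

18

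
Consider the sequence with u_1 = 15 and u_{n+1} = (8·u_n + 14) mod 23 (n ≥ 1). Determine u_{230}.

13

We have u_1 = 15,  u_2 = 19,  u_3 = 5,  u_4 = 8,  u_5 = 9,  u_6 = 17,  u_7 = 12,  u_8 = 18,  u_9 = 20,  u_{10} = 13,  u_{11} = 3,  u_{12} = 15.
The sequence repeats with period 11.
So u_{230} = u_{1 + ((230-1) mod 11)} = u_{10} = 13.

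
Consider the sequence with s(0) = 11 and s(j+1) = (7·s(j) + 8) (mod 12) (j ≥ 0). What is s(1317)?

5

We have s(0) = 11; s(1) = 1; s(2) = 3; s(3) = 5; s(4) = 7; s(5) = 9; s(6) = 11.
Since s(6) = s(0) = 11, the sequence is periodic with period 6.
So s(1317) = s(0 + ((1317-0) mod 6)) = s(3) = 5.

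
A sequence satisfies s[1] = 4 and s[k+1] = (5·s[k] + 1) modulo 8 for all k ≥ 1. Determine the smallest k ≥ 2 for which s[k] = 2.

Listing terms: s[1] = 4,  s[2] = 5,  s[3] = 2,  s[4] = 3,  s[5] = 0,  s[6] = 1,  s[7] = 6,  s[8] = 7,  s[9] = 4.
The sequence repeats with period 8.
The value 2 first appears (with k ≥ 2) at s[3].

3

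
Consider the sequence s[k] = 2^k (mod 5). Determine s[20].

1

Computing terms: s[0] = 1; s[1] = 2; s[2] = 4; s[3] = 3; s[4] = 1.
The sequence repeats with period 4.
So s[20] = s[0 + ((20-0) mod 4)] = s[0] = 1.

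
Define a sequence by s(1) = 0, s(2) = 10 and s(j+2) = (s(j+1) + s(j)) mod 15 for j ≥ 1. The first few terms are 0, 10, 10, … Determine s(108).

Computing terms: s(1) = 0, s(2) = 10, s(3) = 10, s(4) = 5, s(5) = 0, s(6) = 5, s(7) = 5, s(8) = 10, s(9) = 0, s(10) = 10.
Since (s(9), s(10)) = (s(1), s(2)) = (0, 10) (two consecutive terms determine the rest), the sequence is periodic with period 8.
So s(108) = s(1 + ((108-1) mod 8)) = s(4) = 5.

5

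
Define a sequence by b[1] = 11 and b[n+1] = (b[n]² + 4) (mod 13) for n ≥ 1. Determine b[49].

Computing terms: b[1] = 11,  b[2] = 8,  b[3] = 3,  b[4] = 0,  b[5] = 4,  b[6] = 7,  b[7] = 1,  b[8] = 5,  b[9] = 3.
Since b[9] = b[3] = 3, the sequence is eventually periodic: after a pre-period of length 2 it cycles with period 6.
For n ≥ 3, b[n] depends only on (n - 3) mod 6. (49 - 3) mod 6 = 4, so b[49] = b[7] = 1.

1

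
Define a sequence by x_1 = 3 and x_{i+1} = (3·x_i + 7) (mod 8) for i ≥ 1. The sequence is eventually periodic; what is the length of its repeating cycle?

4

We have x_1 = 3,  x_2 = 0,  x_3 = 7,  x_4 = 4,  x_5 = 3.
The sequence repeats with period 4.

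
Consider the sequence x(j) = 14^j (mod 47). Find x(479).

We have x(1) = 14,  x(2) = 8,  x(3) = 18,  x(4) = 17,  x(5) = 3,  x(6) = 42,  x(7) = 24,  x(8) = 7,  x(9) = 4,  x(10) = 9,  x(11) = 32,  x(12) = 25,  x(13) = 21,  x(14) = 12,  x(15) = 27,  x(16) = 2,  x(17) = 28,  x(18) = 16,  x(19) = 36,  x(20) = 34,  x(21) = 6,  x(22) = 37,  x(23) = 1,  x(24) = 14.
Since x(24) = x(1) = 14, the sequence is periodic with period 23.
So x(479) = x(1 + ((479-1) mod 23)) = x(19) = 36.

36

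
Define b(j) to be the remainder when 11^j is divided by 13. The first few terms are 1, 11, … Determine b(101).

Computing terms: b(0) = 1,  b(1) = 11,  b(2) = 4,  b(3) = 5,  b(4) = 3,  b(5) = 7,  b(6) = 12,  b(7) = 2,  b(8) = 9,  b(9) = 8,  b(10) = 10,  b(11) = 6,  b(12) = 1.
Since b(12) = b(0) = 1, the sequence is periodic with period 12.
(101 - 0) mod 12 = 5, so b(101) = b(5) = 7.

7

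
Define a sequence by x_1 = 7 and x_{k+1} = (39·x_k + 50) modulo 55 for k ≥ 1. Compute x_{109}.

Listing terms: x_1 = 7, x_2 = 48, x_3 = 52, x_4 = 43, x_5 = 22, x_6 = 28, x_7 = 42, x_8 = 38, x_9 = 47, x_{10} = 13, x_{11} = 7.
Since x_{11} = x_1 = 7, the sequence is periodic with period 10.
(109 - 1) mod 10 = 8, so x_{109} = x_9 = 47.

47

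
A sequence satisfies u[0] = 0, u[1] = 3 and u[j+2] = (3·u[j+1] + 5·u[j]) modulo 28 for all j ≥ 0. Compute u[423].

u[0] = 0; u[1] = 3; u[2] = 9; u[3] = 14; u[4] = 3; u[5] = 23; u[6] = 0; u[7] = 3.
Since (u[6], u[7]) = (u[0], u[1]) = (0, 3) (two consecutive terms determine the rest), the sequence is periodic with period 6.
So u[423] = u[0 + ((423-0) mod 6)] = u[3] = 14.

14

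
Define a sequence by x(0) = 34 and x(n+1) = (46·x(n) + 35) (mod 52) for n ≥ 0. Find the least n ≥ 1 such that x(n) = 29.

Computing terms: x(0) = 34; x(1) = 39; x(2) = 9; x(3) = 33; x(4) = 45; x(5) = 25; x(6) = 41; x(7) = 49; x(8) = 1; x(9) = 29; x(10) = 17; x(11) = 37; x(12) = 21; x(13) = 13; x(14) = 9.
Since x(14) = x(2) = 9, the sequence is eventually periodic: after a pre-period of length 2 it cycles with period 12.
The value 29 first appears (with n ≥ 1) at x(9).

9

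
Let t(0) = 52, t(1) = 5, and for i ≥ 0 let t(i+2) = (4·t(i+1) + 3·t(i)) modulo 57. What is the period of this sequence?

t(0) = 52; t(1) = 5; t(2) = 5; t(3) = 35; t(4) = 41; t(5) = 41; t(6) = 2; t(7) = 17; t(8) = 17; t(9) = 5; t(10) = 14; t(11) = 14; t(12) = 41; t(13) = 35; t(14) = 35; t(15) = 17; t(16) = 2; t(17) = 2; t(18) = 14; t(19) = 5; t(20) = 5.
Since (t(19), t(20)) = (t(1), t(2)) = (5, 5) (two consecutive terms determine the rest), the sequence is eventually periodic: after a pre-period of length 1 it cycles with period 18.

18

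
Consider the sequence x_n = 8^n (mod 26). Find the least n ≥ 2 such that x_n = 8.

5

x_1 = 8, x_2 = 12, x_3 = 18, x_4 = 14, x_5 = 8.
Since x_5 = x_1 = 8, the sequence is periodic with period 4.
The value 8 next appears (with n ≥ 2) at x_5.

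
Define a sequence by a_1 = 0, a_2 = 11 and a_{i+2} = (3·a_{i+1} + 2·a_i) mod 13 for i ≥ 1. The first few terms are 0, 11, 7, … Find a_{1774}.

7

Computing terms: a_1 = 0; a_2 = 11; a_3 = 7; a_4 = 4; a_5 = 0; a_6 = 8; a_7 = 11; a_8 = 10; a_9 = 0; a_{10} = 7; a_{11} = 8; a_{12} = 12; a_{13} = 0; a_{14} = 11.
Since (a_{13}, a_{14}) = (a_1, a_2) = (0, 11) (two consecutive terms determine the rest), the sequence is periodic with period 12.
So a_{1774} = a_{1 + ((1774-1) mod 12)} = a_{10} = 7.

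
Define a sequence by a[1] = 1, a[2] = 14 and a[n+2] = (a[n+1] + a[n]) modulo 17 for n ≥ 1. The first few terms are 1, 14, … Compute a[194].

6

Computing terms: a[1] = 1; a[2] = 14; a[3] = 15; a[4] = 12; a[5] = 10; a[6] = 5; a[7] = 15; a[8] = 3; a[9] = 1; a[10] = 4; a[11] = 5; a[12] = 9; a[13] = 14; a[14] = 6; a[15] = 3; a[16] = 9; a[17] = 12; a[18] = 4; a[19] = 16; a[20] = 3; a[21] = 2; a[22] = 5; a[23] = 7; a[24] = 12; a[25] = 2; a[26] = 14; a[27] = 16; a[28] = 13; a[29] = 12; a[30] = 8; a[31] = 3; a[32] = 11; a[33] = 14; a[34] = 8; a[35] = 5; a[36] = 13; a[37] = 1; a[38] = 14.
Since (a[37], a[38]) = (a[1], a[2]) = (1, 14) (two consecutive terms determine the rest), the sequence is periodic with period 36.
(194 - 1) mod 36 = 13, so a[194] = a[14] = 6.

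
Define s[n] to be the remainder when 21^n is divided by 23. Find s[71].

14

Computing terms: s[1] = 21, s[2] = 4, s[3] = 15, s[4] = 16, s[5] = 14, s[6] = 18, s[7] = 10, s[8] = 3, s[9] = 17, s[10] = 12, s[11] = 22, s[12] = 2, s[13] = 19, s[14] = 8, s[15] = 7, s[16] = 9, s[17] = 5, s[18] = 13, s[19] = 20, s[20] = 6, s[21] = 11, s[22] = 1, s[23] = 21.
The sequence repeats with period 22.
(71 - 1) mod 22 = 4, so s[71] = s[5] = 14.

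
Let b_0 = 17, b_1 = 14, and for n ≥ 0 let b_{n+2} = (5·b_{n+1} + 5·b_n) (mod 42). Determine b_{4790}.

b_0 = 17,  b_1 = 14,  b_2 = 29,  b_3 = 5,  b_4 = 2,  b_5 = 35,  b_6 = 17,  b_7 = 8,  b_8 = 41,  b_9 = 35,  b_{10} = 2,  b_{11} = 17,  b_{12} = 11,  b_{13} = 14,  b_{14} = 41,  b_{15} = 23,  b_{16} = 26,  b_{17} = 35,  b_{18} = 11,  b_{19} = 20,  b_{20} = 29,  b_{21} = 35,  b_{22} = 26,  b_{23} = 11,  b_{24} = 17,  b_{25} = 14.
The sequence repeats with period 24.
(4790 - 0) mod 24 = 14, so b_{4790} = b_{14} = 41.

41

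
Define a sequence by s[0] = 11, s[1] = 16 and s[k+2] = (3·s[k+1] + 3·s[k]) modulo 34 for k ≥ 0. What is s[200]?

9

Computing terms: s[0] = 11; s[1] = 16; s[2] = 13; s[3] = 19; s[4] = 28; s[5] = 5; s[6] = 31; s[7] = 6; s[8] = 9; s[9] = 11; s[10] = 26; s[11] = 9; s[12] = 3; s[13] = 2; s[14] = 15; s[15] = 17; s[16] = 28; s[17] = 33; s[18] = 13; s[19] = 2; s[20] = 11; s[21] = 5; s[22] = 14; s[23] = 23; s[24] = 9; s[25] = 28; s[26] = 9; s[27] = 9; s[28] = 20; s[29] = 19; s[30] = 15; s[31] = 0; s[32] = 11; s[33] = 33; s[34] = 30; s[35] = 19; s[36] = 11; s[37] = 22; s[38] = 31; s[39] = 23; s[40] = 26; s[41] = 11; s[42] = 9; s[43] = 26; s[44] = 3; s[45] = 19; s[46] = 32; s[47] = 17; s[48] = 11; s[49] = 16.
The sequence repeats with period 48.
So s[200] = s[0 + ((200-0) mod 48)] = s[8] = 9.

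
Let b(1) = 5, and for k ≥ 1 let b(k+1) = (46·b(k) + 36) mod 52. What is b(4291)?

Computing terms: b(1) = 5, b(2) = 6, b(3) = 0, b(4) = 36, b(5) = 28, b(6) = 24, b(7) = 48, b(8) = 8, b(9) = 40, b(10) = 4, b(11) = 12, b(12) = 16, b(13) = 44, b(14) = 32, b(15) = 0.
Since b(15) = b(3) = 0, the sequence is eventually periodic: after a pre-period of length 2 it cycles with period 12.
For k ≥ 3, b(k) depends only on (k - 3) mod 12. (4291 - 3) mod 12 = 4, so b(4291) = b(7) = 48.

48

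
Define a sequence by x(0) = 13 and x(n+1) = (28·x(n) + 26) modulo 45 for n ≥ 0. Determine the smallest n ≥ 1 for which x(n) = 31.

18

x(0) = 13; x(1) = 30; x(2) = 11; x(3) = 19; x(4) = 18; x(5) = 35; x(6) = 16; x(7) = 24; x(8) = 23; x(9) = 40; x(10) = 21; x(11) = 29; x(12) = 28; x(13) = 0; x(14) = 26; x(15) = 34; x(16) = 33; x(17) = 5; x(18) = 31; x(19) = 39; x(20) = 38; x(21) = 10; x(22) = 36; x(23) = 44; x(24) = 43; x(25) = 15; x(26) = 41; x(27) = 4; x(28) = 3; x(29) = 20; x(30) = 1; x(31) = 9; x(32) = 8; x(33) = 25; x(34) = 6; x(35) = 14; x(36) = 13.
The sequence repeats with period 36.
The value 31 first appears (with n ≥ 1) at x(18).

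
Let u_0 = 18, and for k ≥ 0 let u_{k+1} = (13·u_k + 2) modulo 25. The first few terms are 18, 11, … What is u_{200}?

We have u_0 = 18; u_1 = 11; u_2 = 20; u_3 = 12; u_4 = 8; u_5 = 6; u_6 = 5; u_7 = 17; u_8 = 23; u_9 = 1; u_{10} = 15; u_{11} = 22; u_{12} = 13; u_{13} = 21; u_{14} = 0; u_{15} = 2; u_{16} = 3; u_{17} = 16; u_{18} = 10; u_{19} = 7; u_{20} = 18.
Since u_{20} = u_0 = 18, the sequence is periodic with period 20.
(200 - 0) mod 20 = 0, so u_{200} = u_0 = 18.

18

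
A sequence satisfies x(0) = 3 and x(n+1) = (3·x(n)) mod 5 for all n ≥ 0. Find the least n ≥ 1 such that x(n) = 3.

x(0) = 3,  x(1) = 4,  x(2) = 2,  x(3) = 1,  x(4) = 3.
The sequence repeats with period 4.
The value 3 next appears (with n ≥ 1) at x(4).

4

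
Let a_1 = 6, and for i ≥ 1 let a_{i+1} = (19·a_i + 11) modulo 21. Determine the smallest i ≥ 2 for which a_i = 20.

2

a_1 = 6; a_2 = 20; a_3 = 13; a_4 = 6.
Since a_4 = a_1 = 6, the sequence is periodic with period 3.
The value 20 first appears (with i ≥ 2) at a_2.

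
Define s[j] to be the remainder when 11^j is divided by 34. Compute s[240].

Listing terms: s[1] = 11; s[2] = 19; s[3] = 5; s[4] = 21; s[5] = 27; s[6] = 25; s[7] = 3; s[8] = 33; s[9] = 23; s[10] = 15; s[11] = 29; s[12] = 13; s[13] = 7; s[14] = 9; s[15] = 31; s[16] = 1; s[17] = 11.
Since s[17] = s[1] = 11, the sequence is periodic with period 16.
(240 - 1) mod 16 = 15, so s[240] = s[16] = 1.

1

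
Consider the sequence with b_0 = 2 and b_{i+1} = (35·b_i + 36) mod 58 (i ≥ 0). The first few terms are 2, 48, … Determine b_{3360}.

Listing terms: b_0 = 2,  b_1 = 48,  b_2 = 34,  b_3 = 8,  b_4 = 26,  b_5 = 18,  b_6 = 28,  b_7 = 30,  b_8 = 42,  b_9 = 56,  b_{10} = 24,  b_{11} = 6,  b_{12} = 14,  b_{13} = 4,  b_{14} = 2.
Since b_{14} = b_0 = 2, the sequence is periodic with period 14.
So b_{3360} = b_{0 + ((3360-0) mod 14)} = b_0 = 2.

2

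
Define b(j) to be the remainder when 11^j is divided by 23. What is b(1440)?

We have b(0) = 1,  b(1) = 11,  b(2) = 6,  b(3) = 20,  b(4) = 13,  b(5) = 5,  b(6) = 9,  b(7) = 7,  b(8) = 8,  b(9) = 19,  b(10) = 2,  b(11) = 22,  b(12) = 12,  b(13) = 17,  b(14) = 3,  b(15) = 10,  b(16) = 18,  b(17) = 14,  b(18) = 16,  b(19) = 15,  b(20) = 4,  b(21) = 21,  b(22) = 1.
Since b(22) = b(0) = 1, the sequence is periodic with period 22.
(1440 - 0) mod 22 = 10, so b(1440) = b(10) = 2.

2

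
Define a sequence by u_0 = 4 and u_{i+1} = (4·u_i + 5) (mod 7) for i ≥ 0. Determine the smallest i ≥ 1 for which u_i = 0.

1

u_0 = 4; u_1 = 0; u_2 = 5; u_3 = 4.
The sequence repeats with period 3.
The value 0 first appears (with i ≥ 1) at u_1.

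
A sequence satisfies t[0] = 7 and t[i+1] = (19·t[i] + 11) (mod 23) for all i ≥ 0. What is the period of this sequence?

Computing terms: t[0] = 7; t[1] = 6; t[2] = 10; t[3] = 17; t[4] = 12; t[5] = 9; t[6] = 21; t[7] = 19; t[8] = 4; t[9] = 18; t[10] = 8; t[11] = 2; t[12] = 3; t[13] = 22; t[14] = 15; t[15] = 20; t[16] = 0; t[17] = 11; t[18] = 13; t[19] = 5; t[20] = 14; t[21] = 1; t[22] = 7.
The sequence repeats with period 22.

22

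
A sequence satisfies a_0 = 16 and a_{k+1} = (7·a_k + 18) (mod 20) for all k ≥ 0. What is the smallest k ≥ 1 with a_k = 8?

2

We have a_0 = 16; a_1 = 10; a_2 = 8; a_3 = 14; a_4 = 16.
Since a_4 = a_0 = 16, the sequence is periodic with period 4.
The value 8 first appears (with k ≥ 1) at a_2.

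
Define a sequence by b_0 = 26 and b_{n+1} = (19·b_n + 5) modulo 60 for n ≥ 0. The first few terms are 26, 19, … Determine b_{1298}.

Computing terms: b_0 = 26; b_1 = 19; b_2 = 6; b_3 = 59; b_4 = 46; b_5 = 39; b_6 = 26.
Since b_6 = b_0 = 26, the sequence is periodic with period 6.
So b_{1298} = b_{0 + ((1298-0) mod 6)} = b_2 = 6.

6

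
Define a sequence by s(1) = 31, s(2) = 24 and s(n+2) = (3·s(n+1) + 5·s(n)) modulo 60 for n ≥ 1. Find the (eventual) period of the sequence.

12

Listing terms: s(1) = 31, s(2) = 24, s(3) = 47, s(4) = 21, s(5) = 58, s(6) = 39, s(7) = 47, s(8) = 36, s(9) = 43, s(10) = 9, s(11) = 2, s(12) = 51, s(13) = 43, s(14) = 24, s(15) = 47.
Since (s(14), s(15)) = (s(2), s(3)) = (24, 47) (two consecutive terms determine the rest), the sequence is eventually periodic: after a pre-period of length 1 it cycles with period 12.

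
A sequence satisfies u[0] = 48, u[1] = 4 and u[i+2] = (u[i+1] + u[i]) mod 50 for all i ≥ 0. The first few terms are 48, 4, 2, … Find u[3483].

We have u[0] = 48,  u[1] = 4,  u[2] = 2,  u[3] = 6,  u[4] = 8,  u[5] = 14,  u[6] = 22,  u[7] = 36,  u[8] = 8,  u[9] = 44,  u[10] = 2,  u[11] = 46,  u[12] = 48,  u[13] = 44,  u[14] = 42,  u[15] = 36,  u[16] = 28,  u[17] = 14,  u[18] = 42,  u[19] = 6,  u[20] = 48,  u[21] = 4.
Since (u[20], u[21]) = (u[0], u[1]) = (48, 4) (two consecutive terms determine the rest), the sequence is periodic with period 20.
So u[3483] = u[0 + ((3483-0) mod 20)] = u[3] = 6.

6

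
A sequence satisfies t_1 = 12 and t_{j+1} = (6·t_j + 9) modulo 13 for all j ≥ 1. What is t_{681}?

11

Listing terms: t_1 = 12; t_2 = 3; t_3 = 1; t_4 = 2; t_5 = 8; t_6 = 5; t_7 = 0; t_8 = 9; t_9 = 11; t_{10} = 10; t_{11} = 4; t_{12} = 7; t_{13} = 12.
Since t_{13} = t_1 = 12, the sequence is periodic with period 12.
(681 - 1) mod 12 = 8, so t_{681} = t_9 = 11.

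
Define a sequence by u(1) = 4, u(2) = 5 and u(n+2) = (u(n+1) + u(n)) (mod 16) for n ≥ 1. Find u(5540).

u(1) = 4,  u(2) = 5,  u(3) = 9,  u(4) = 14,  u(5) = 7,  u(6) = 5,  u(7) = 12,  u(8) = 1,  u(9) = 13,  u(10) = 14,  u(11) = 11,  u(12) = 9,  u(13) = 4,  u(14) = 13,  u(15) = 1,  u(16) = 14,  u(17) = 15,  u(18) = 13,  u(19) = 12,  u(20) = 9,  u(21) = 5,  u(22) = 14,  u(23) = 3,  u(24) = 1,  u(25) = 4,  u(26) = 5.
The sequence repeats with period 24.
(5540 - 1) mod 24 = 19, so u(5540) = u(20) = 9.

9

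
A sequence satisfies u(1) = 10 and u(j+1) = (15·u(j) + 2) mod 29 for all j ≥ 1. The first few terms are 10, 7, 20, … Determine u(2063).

We have u(1) = 10,  u(2) = 7,  u(3) = 20,  u(4) = 12,  u(5) = 8,  u(6) = 6,  u(7) = 5,  u(8) = 19,  u(9) = 26,  u(10) = 15,  u(11) = 24,  u(12) = 14,  u(13) = 9,  u(14) = 21,  u(15) = 27,  u(16) = 1,  u(17) = 17,  u(18) = 25,  u(19) = 0,  u(20) = 2,  u(21) = 3,  u(22) = 18,  u(23) = 11,  u(24) = 22,  u(25) = 13,  u(26) = 23,  u(27) = 28,  u(28) = 16,  u(29) = 10.
The sequence repeats with period 28.
So u(2063) = u(1 + ((2063-1) mod 28)) = u(19) = 0.

0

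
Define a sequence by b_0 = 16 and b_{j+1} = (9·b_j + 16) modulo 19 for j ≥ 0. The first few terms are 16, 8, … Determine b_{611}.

0

Listing terms: b_0 = 16, b_1 = 8, b_2 = 12, b_3 = 10, b_4 = 11, b_5 = 1, b_6 = 6, b_7 = 13, b_8 = 0, b_9 = 16.
Since b_9 = b_0 = 16, the sequence is periodic with period 9.
So b_{611} = b_{0 + ((611-0) mod 9)} = b_8 = 0.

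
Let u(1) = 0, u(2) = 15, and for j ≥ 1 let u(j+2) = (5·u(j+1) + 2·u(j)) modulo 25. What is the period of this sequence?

8

Computing terms: u(1) = 0,  u(2) = 15,  u(3) = 0,  u(4) = 5,  u(5) = 0,  u(6) = 10,  u(7) = 0,  u(8) = 20,  u(9) = 0,  u(10) = 15.
Since (u(9), u(10)) = (u(1), u(2)) = (0, 15) (two consecutive terms determine the rest), the sequence is periodic with period 8.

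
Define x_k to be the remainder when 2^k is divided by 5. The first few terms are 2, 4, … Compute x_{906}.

4

x_1 = 2,  x_2 = 4,  x_3 = 3,  x_4 = 1,  x_5 = 2.
Since x_5 = x_1 = 2, the sequence is periodic with period 4.
So x_{906} = x_{1 + ((906-1) mod 4)} = x_2 = 4.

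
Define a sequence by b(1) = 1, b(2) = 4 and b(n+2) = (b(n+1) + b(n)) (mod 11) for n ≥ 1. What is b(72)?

4

Listing terms: b(1) = 1; b(2) = 4; b(3) = 5; b(4) = 9; b(5) = 3; b(6) = 1; b(7) = 4.
The sequence repeats with period 5.
(72 - 1) mod 5 = 1, so b(72) = b(2) = 4.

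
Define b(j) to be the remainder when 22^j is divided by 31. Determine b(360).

b(0) = 1, b(1) = 22, b(2) = 19, b(3) = 15, b(4) = 20, b(5) = 6, b(6) = 8, b(7) = 21, b(8) = 28, b(9) = 27, b(10) = 5, b(11) = 17, b(12) = 2, b(13) = 13, b(14) = 7, b(15) = 30, b(16) = 9, b(17) = 12, b(18) = 16, b(19) = 11, b(20) = 25, b(21) = 23, b(22) = 10, b(23) = 3, b(24) = 4, b(25) = 26, b(26) = 14, b(27) = 29, b(28) = 18, b(29) = 24, b(30) = 1.
Since b(30) = b(0) = 1, the sequence is periodic with period 30.
So b(360) = b(0 + ((360-0) mod 30)) = b(0) = 1.

1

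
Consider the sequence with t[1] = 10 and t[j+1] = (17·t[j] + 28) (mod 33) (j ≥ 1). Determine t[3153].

28

Computing terms: t[1] = 10; t[2] = 0; t[3] = 28; t[4] = 9; t[5] = 16; t[6] = 3; t[7] = 13; t[8] = 18; t[9] = 4; t[10] = 30; t[11] = 10.
Since t[11] = t[1] = 10, the sequence is periodic with period 10.
So t[3153] = t[1 + ((3153-1) mod 10)] = t[3] = 28.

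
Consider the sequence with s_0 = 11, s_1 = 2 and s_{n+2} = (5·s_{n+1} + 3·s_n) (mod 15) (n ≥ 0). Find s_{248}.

We have s_0 = 11,  s_1 = 2,  s_2 = 13,  s_3 = 11,  s_4 = 4,  s_5 = 8,  s_6 = 7,  s_7 = 14,  s_8 = 1,  s_9 = 2,  s_{10} = 13.
Since (s_9, s_{10}) = (s_1, s_2) = (2, 13) (two consecutive terms determine the rest), the sequence is eventually periodic: after a pre-period of length 1 it cycles with period 8.
For n ≥ 1, s_n depends only on (n - 1) mod 8. (248 - 1) mod 8 = 7, so s_{248} = s_8 = 1.

1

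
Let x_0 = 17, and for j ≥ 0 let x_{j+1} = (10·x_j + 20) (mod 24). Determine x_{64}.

4

x_0 = 17, x_1 = 22, x_2 = 0, x_3 = 20, x_4 = 4, x_5 = 12, x_6 = 20.
Since x_6 = x_3 = 20, the sequence is eventually periodic: after a pre-period of length 3 it cycles with period 3.
For j ≥ 3, x_j depends only on (j - 3) mod 3. (64 - 3) mod 3 = 1, so x_{64} = x_4 = 4.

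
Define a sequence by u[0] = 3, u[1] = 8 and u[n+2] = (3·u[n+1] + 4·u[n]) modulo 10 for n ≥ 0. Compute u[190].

8

We have u[0] = 3,  u[1] = 8,  u[2] = 6,  u[3] = 0,  u[4] = 4,  u[5] = 2,  u[6] = 2,  u[7] = 4,  u[8] = 0,  u[9] = 6,  u[10] = 8,  u[11] = 8,  u[12] = 6.
Since (u[11], u[12]) = (u[1], u[2]) = (8, 6) (two consecutive terms determine the rest), the sequence is eventually periodic: after a pre-period of length 1 it cycles with period 10.
For n ≥ 1, u[n] depends only on (n - 1) mod 10. (190 - 1) mod 10 = 9, so u[190] = u[10] = 8.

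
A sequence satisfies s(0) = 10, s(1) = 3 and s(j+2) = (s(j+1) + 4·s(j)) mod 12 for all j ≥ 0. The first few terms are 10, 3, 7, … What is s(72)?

Listing terms: s(0) = 10, s(1) = 3, s(2) = 7, s(3) = 7, s(4) = 11, s(5) = 3, s(6) = 11, s(7) = 11, s(8) = 7, s(9) = 3, s(10) = 7.
Since (s(9), s(10)) = (s(1), s(2)) = (3, 7) (two consecutive terms determine the rest), the sequence is eventually periodic: after a pre-period of length 1 it cycles with period 8.
For j ≥ 1, s(j) depends only on (j - 1) mod 8. (72 - 1) mod 8 = 7, so s(72) = s(8) = 7.

7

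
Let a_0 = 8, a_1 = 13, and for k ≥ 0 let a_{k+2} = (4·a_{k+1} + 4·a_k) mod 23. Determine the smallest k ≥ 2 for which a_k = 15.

We have a_0 = 8, a_1 = 13, a_2 = 15, a_3 = 20, a_4 = 2, a_5 = 19, a_6 = 15, a_7 = 21, a_8 = 6, a_9 = 16, a_{10} = 19, a_{11} = 2, a_{12} = 15, a_{13} = 22, a_{14} = 10, a_{15} = 13, a_{16} = 0, a_{17} = 6, a_{18} = 1, a_{19} = 5, a_{20} = 1, a_{21} = 1, a_{22} = 8, a_{23} = 13.
The sequence repeats with period 22.
The value 15 first appears (with k ≥ 2) at a_2.

2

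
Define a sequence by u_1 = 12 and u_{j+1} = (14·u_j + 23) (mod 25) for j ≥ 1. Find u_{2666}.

u_1 = 12; u_2 = 16; u_3 = 22; u_4 = 6; u_5 = 7; u_6 = 21; u_7 = 17; u_8 = 11; u_9 = 2; u_{10} = 1; u_{11} = 12.
Since u_{11} = u_1 = 12, the sequence is periodic with period 10.
So u_{2666} = u_{1 + ((2666-1) mod 10)} = u_6 = 21.

21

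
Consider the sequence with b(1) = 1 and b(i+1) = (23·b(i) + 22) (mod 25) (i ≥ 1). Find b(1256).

We have b(1) = 1, b(2) = 20, b(3) = 7, b(4) = 8, b(5) = 6, b(6) = 10, b(7) = 2, b(8) = 18, b(9) = 11, b(10) = 0, b(11) = 22, b(12) = 3, b(13) = 16, b(14) = 15, b(15) = 17, b(16) = 13, b(17) = 21, b(18) = 5, b(19) = 12, b(20) = 23, b(21) = 1.
The sequence repeats with period 20.
(1256 - 1) mod 20 = 15, so b(1256) = b(16) = 13.

13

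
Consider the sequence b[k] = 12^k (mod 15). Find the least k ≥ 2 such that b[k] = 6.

Computing terms: b[1] = 12,  b[2] = 9,  b[3] = 3,  b[4] = 6,  b[5] = 12.
Since b[5] = b[1] = 12, the sequence is periodic with period 4.
The value 6 first appears (with k ≥ 2) at b[4].

4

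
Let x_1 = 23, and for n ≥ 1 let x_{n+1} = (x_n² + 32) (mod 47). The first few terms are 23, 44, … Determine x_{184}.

21

Listing terms: x_1 = 23, x_2 = 44, x_3 = 41, x_4 = 21, x_5 = 3, x_6 = 41.
Since x_6 = x_3 = 41, the sequence is eventually periodic: after a pre-period of length 2 it cycles with period 3.
For n ≥ 3, x_n depends only on (n - 3) mod 3. (184 - 3) mod 3 = 1, so x_{184} = x_4 = 21.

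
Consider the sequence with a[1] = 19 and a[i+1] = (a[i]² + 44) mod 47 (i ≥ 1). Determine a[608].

We have a[1] = 19, a[2] = 29, a[3] = 39, a[4] = 14, a[5] = 5, a[6] = 22, a[7] = 11, a[8] = 24, a[9] = 9, a[10] = 31, a[11] = 18, a[12] = 39.
Since a[12] = a[3] = 39, the sequence is eventually periodic: after a pre-period of length 2 it cycles with period 9.
For i ≥ 3, a[i] depends only on (i - 3) mod 9. (608 - 3) mod 9 = 2, so a[608] = a[5] = 5.

5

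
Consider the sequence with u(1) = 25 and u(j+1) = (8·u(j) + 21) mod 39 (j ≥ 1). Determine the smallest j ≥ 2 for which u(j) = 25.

5

u(1) = 25; u(2) = 26; u(3) = 34; u(4) = 20; u(5) = 25.
The sequence repeats with period 4.
The value 25 next appears (with j ≥ 2) at u(5).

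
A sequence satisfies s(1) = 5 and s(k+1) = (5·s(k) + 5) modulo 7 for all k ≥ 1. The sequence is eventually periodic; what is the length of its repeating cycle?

We have s(1) = 5; s(2) = 2; s(3) = 1; s(4) = 3; s(5) = 6; s(6) = 0; s(7) = 5.
The sequence repeats with period 6.

6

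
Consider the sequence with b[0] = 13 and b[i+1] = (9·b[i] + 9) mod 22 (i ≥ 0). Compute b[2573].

0

We have b[0] = 13,  b[1] = 16,  b[2] = 21,  b[3] = 0,  b[4] = 9,  b[5] = 2,  b[6] = 5,  b[7] = 10,  b[8] = 11,  b[9] = 20,  b[10] = 13.
Since b[10] = b[0] = 13, the sequence is periodic with period 10.
So b[2573] = b[0 + ((2573-0) mod 10)] = b[3] = 0.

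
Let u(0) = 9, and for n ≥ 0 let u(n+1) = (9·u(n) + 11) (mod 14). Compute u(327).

2

We have u(0) = 9; u(1) = 8; u(2) = 13; u(3) = 2; u(4) = 1; u(5) = 6; u(6) = 9.
The sequence repeats with period 6.
So u(327) = u(0 + ((327-0) mod 6)) = u(3) = 2.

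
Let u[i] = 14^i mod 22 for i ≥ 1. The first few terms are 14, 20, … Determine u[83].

Listing terms: u[1] = 14,  u[2] = 20,  u[3] = 16,  u[4] = 4,  u[5] = 12,  u[6] = 14.
The sequence repeats with period 5.
So u[83] = u[1 + ((83-1) mod 5)] = u[3] = 16.

16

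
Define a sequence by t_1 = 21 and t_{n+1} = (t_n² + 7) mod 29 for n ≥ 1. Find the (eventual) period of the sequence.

7

We have t_1 = 21, t_2 = 13, t_3 = 2, t_4 = 11, t_5 = 12, t_6 = 6, t_7 = 14, t_8 = 0, t_9 = 7, t_{10} = 27, t_{11} = 11.
Since t_{11} = t_4 = 11, the sequence is eventually periodic: after a pre-period of length 3 it cycles with period 7.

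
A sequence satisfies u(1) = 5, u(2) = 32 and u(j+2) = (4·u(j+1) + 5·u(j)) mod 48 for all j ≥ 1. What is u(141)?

Computing terms: u(1) = 5; u(2) = 32; u(3) = 9; u(4) = 4; u(5) = 13; u(6) = 24; u(7) = 17; u(8) = 44; u(9) = 21; u(10) = 16; u(11) = 25; u(12) = 36; u(13) = 29; u(14) = 8; u(15) = 33; u(16) = 28; u(17) = 37; u(18) = 0; u(19) = 41; u(20) = 20; u(21) = 45; u(22) = 40; u(23) = 1; u(24) = 12; u(25) = 5; u(26) = 32.
The sequence repeats with period 24.
So u(141) = u(1 + ((141-1) mod 24)) = u(21) = 45.

45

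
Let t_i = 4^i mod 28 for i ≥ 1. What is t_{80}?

16

Computing terms: t_1 = 4; t_2 = 16; t_3 = 8; t_4 = 4.
Since t_4 = t_1 = 4, the sequence is periodic with period 3.
(80 - 1) mod 3 = 1, so t_{80} = t_2 = 16.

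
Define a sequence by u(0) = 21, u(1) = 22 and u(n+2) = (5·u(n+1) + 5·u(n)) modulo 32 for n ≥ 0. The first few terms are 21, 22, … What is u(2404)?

u(0) = 21,  u(1) = 22,  u(2) = 23,  u(3) = 1,  u(4) = 24,  u(5) = 29,  u(6) = 9,  u(7) = 30,  u(8) = 3,  u(9) = 5,  u(10) = 8,  u(11) = 1,  u(12) = 13,  u(13) = 6,  u(14) = 31,  u(15) = 25,  u(16) = 24,  u(17) = 21,  u(18) = 1,  u(19) = 14,  u(20) = 11,  u(21) = 29,  u(22) = 8,  u(23) = 25,  u(24) = 5,  u(25) = 22,  u(26) = 7,  u(27) = 17,  u(28) = 24,  u(29) = 13,  u(30) = 25,  u(31) = 30,  u(32) = 19,  u(33) = 21,  u(34) = 8,  u(35) = 17,  u(36) = 29,  u(37) = 6,  u(38) = 15,  u(39) = 9,  u(40) = 24,  u(41) = 5,  u(42) = 17,  u(43) = 14,  u(44) = 27,  u(45) = 13,  u(46) = 8,  u(47) = 9,  u(48) = 21,  u(49) = 22.
Since (u(48), u(49)) = (u(0), u(1)) = (21, 22) (two consecutive terms determine the rest), the sequence is periodic with period 48.
(2404 - 0) mod 48 = 4, so u(2404) = u(4) = 24.

24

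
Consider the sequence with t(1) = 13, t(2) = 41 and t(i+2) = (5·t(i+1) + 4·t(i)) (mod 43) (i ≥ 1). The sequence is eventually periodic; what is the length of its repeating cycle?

14

Listing terms: t(1) = 13, t(2) = 41, t(3) = 42, t(4) = 30, t(5) = 17, t(6) = 33, t(7) = 18, t(8) = 7, t(9) = 21, t(10) = 4, t(11) = 18, t(12) = 20, t(13) = 0, t(14) = 37, t(15) = 13, t(16) = 41.
The sequence repeats with period 14.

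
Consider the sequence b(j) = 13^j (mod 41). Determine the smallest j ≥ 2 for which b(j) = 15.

We have b(1) = 13; b(2) = 5; b(3) = 24; b(4) = 25; b(5) = 38; b(6) = 2; b(7) = 26; b(8) = 10; b(9) = 7; b(10) = 9; b(11) = 35; b(12) = 4; b(13) = 11; b(14) = 20; b(15) = 14; b(16) = 18; b(17) = 29; b(18) = 8; b(19) = 22; b(20) = 40; b(21) = 28; b(22) = 36; b(23) = 17; b(24) = 16; b(25) = 3; b(26) = 39; b(27) = 15; b(28) = 31; b(29) = 34; b(30) = 32; b(31) = 6; b(32) = 37; b(33) = 30; b(34) = 21; b(35) = 27; b(36) = 23; b(37) = 12; b(38) = 33; b(39) = 19; b(40) = 1; b(41) = 13.
Since b(41) = b(1) = 13, the sequence is periodic with period 40.
The value 15 first appears (with j ≥ 2) at b(27).

27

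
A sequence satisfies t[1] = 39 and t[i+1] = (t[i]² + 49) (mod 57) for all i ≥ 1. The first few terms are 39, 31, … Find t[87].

41

t[1] = 39, t[2] = 31, t[3] = 41, t[4] = 20, t[5] = 50, t[6] = 41.
Since t[6] = t[3] = 41, the sequence is eventually periodic: after a pre-period of length 2 it cycles with period 3.
For i ≥ 3, t[i] depends only on (i - 3) mod 3. (87 - 3) mod 3 = 0, so t[87] = t[3] = 41.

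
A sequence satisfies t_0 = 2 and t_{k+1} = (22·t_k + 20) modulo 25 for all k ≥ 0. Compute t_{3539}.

Computing terms: t_0 = 2,  t_1 = 14,  t_2 = 3,  t_3 = 11,  t_4 = 12,  t_5 = 9,  t_6 = 18,  t_7 = 16,  t_8 = 22,  t_9 = 4,  t_{10} = 8,  t_{11} = 21,  t_{12} = 7,  t_{13} = 24,  t_{14} = 23,  t_{15} = 1,  t_{16} = 17,  t_{17} = 19,  t_{18} = 13,  t_{19} = 6,  t_{20} = 2.
Since t_{20} = t_0 = 2, the sequence is periodic with period 20.
(3539 - 0) mod 20 = 19, so t_{3539} = t_{19} = 6.

6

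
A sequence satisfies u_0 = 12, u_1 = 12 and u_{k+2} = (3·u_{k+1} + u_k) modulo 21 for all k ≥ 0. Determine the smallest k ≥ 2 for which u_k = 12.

4

Computing terms: u_0 = 12; u_1 = 12; u_2 = 6; u_3 = 9; u_4 = 12; u_5 = 3; u_6 = 0; u_7 = 3; u_8 = 9; u_9 = 9; u_{10} = 15; u_{11} = 12; u_{12} = 9; u_{13} = 18; u_{14} = 0; u_{15} = 18; u_{16} = 12; u_{17} = 12.
The sequence repeats with period 16.
The value 12 first appears (with k ≥ 2) at u_4.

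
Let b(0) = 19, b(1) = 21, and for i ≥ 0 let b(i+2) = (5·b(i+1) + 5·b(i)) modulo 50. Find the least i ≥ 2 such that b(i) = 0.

2

Listing terms: b(0) = 19, b(1) = 21, b(2) = 0, b(3) = 5, b(4) = 25, b(5) = 0, b(6) = 25, b(7) = 25, b(8) = 0.
Since (b(7), b(8)) = (b(4), b(5)) = (25, 0) (two consecutive terms determine the rest), the sequence is eventually periodic: after a pre-period of length 4 it cycles with period 3.
The value 0 first appears (with i ≥ 2) at b(2).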